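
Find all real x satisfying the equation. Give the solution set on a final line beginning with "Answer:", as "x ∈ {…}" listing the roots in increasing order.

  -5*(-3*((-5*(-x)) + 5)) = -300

Step 1. [-5*(-3*((-5*(-x)) + 5)) = -300] -5·(inner) — divide through by -5 ⇒ div: -3*((-5*(-x)) + 5) = 60.
Step 2. [-3*((-5*(-x)) + 5) = 60] -3 out front; divide by -3, so div: (-5*(-x)) + 5 = -20.
Step 3. [(-5*(-x)) + 5 = -20] peel the +5: subtract 5 from each side ⇒ sub: -5*(-x) = -25.
Step 4. [-5*(-x) = -25] LHS = -5·(…); ÷-5 both sides ⇒ div: -x = 5.
Step 5. [-x = 5] LHS negated; negate both sides, so neg: x = -5.

Answer: x ∈ {-5}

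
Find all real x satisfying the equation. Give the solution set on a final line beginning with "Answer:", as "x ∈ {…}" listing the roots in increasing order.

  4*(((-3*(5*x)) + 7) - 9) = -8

Step 1. [4*(((-3*(5*x)) + 7) - 9) = -8] leading coefficient 4: divide by 4. So div: ((-3*(5*x)) + 7) - 9 = -2.
Step 2. [((-3*(5*x)) + 7) - 9 = -2] 9 comes off first (add 9), so sub: (-3*(5*x)) + 7 = 7.
Step 3. [(-3*(5*x)) + 7 = 7] 7 comes off first (subtract 7) ⇒ sub: -3*(5*x) = 0.
Step 4. [-3*(5*x) = 0] LHS = -3·(…); ÷-3 both sides, so div: 5*x = 0.
Step 5. [5*x = 0] 5·(inner) — divide through by 5, so div: x = 0.

Answer: x ∈ {0}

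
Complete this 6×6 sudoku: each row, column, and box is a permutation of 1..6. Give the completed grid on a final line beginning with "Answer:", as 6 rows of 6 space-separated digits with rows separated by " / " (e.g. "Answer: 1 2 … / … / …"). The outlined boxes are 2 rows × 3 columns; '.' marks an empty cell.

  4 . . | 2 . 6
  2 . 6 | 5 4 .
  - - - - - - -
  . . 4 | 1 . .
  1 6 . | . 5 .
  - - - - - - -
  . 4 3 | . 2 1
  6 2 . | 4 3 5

Step 1. [r1c2∈{1,3,5}] row 1 places 3 nowhere but r1c2. So r1c2=3.
Step 2. [r4c4∈{3}] r4c4 is down to just 3 ⇒ r4c4=3.
Step 3. [r3c6∈{2}] r3c6 is down to just 2. So r3c6=2.
Step 4. [r3c2∈{5}] nothing but 5 survives at r3c2 ⇒ r3c2=5.
Step 5. [r1c3∈{1,5}] 5 has one home in row 1: r1c3, so r1c3=5.
Step 6. [r4c3∈{2}] r4c3 has the single candidate 2 ⇒ r4c3=2.
Step 7. [r3c5∈{6}] r3c5's peers cover all but 6, so r3c5=6.
Step 8. [r4c6∈{4}] r4c6 is down to just 4. So r4c6=4.
Step 9. [r2c6∈{3}] r2c6's peers cover all but 3. So r2c6=3.
Step 10. [r5c1∈{5}] r5c1 is down to just 5 ⇒ r5c1=5.
Step 11. [r6c3∈{1}] r6c3 has the single candidate 1 ⇒ r6c3=1.
Step 12. [r2c2∈{1}] r2c2's peers cover all but 1 ⇒ r2c2=1.
Step 13. [r3c1∈{3}] r3c1 is down to just 3. So r3c1=3.
Step 14. [r1c5∈{1}] only 1 remains possible at r1c5, so r1c5=1.
Step 15. [r5c4∈{6}] only 6 remains possible at r5c4 ⇒ r5c4=6.

Answer: 4 3 5 2 1 6 / 2 1 6 5 4 3 / 3 5 4 1 6 2 / 1 6 2 3 5 4 / 5 4 3 6 2 1 / 6 2 1 4 3 5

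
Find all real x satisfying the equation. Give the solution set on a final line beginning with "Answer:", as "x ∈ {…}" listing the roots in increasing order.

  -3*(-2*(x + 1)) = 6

Step 1. [-3*(-2*(x + 1)) = 6] -3 out front; divide by -3 ⇒ div: -2*(x + 1) = -2.
Step 2. [-2*(x + 1) = -2] LHS = -2·(…); ÷-2 both sides, so div: x + 1 = 1.
Step 3. [x + 1 = 1] 1 comes off first (subtract 1) ⇒ sub: x = 0.

Answer: x ∈ {0}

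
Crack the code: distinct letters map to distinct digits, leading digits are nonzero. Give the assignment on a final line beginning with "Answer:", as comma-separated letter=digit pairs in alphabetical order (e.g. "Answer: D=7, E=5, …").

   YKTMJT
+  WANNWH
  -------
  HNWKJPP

Step 1. [col 1: T + H ≡ P (mod 10)] several values work for T in column 1 (T + H ≡ P (mod 10), carry-in 0); try T=6. So T=6.
Step 2. [col 1: T + H ≡ P (mod 10)] P=7 is one option consistent with column 1 (T + H ≡ P (mod 10), carry-in 0) — take it. So P=7.
Step 3. [col 1: T + H ≡ P (mod 10)] column 1 reads T+H+carry(0)=P with T=6, P=7; with digits 6,7 already taken and all letters distinct, the only value for H is 1, so H=1.
Step 4. [col 2: J + W ≡ P (mod 10)] J=2 is one option consistent with column 2 (J + W ≡ P (mod 10), carry-in 0) — take it, so J=2.
Step 5. [col 2: J + W ≡ P (mod 10)] from column 2 (J=2, P=7, carry-in 0, digits 1,2,6,7 already taken and all letters distinct): W must equal 5. So W=5.
Step 6. [col 3: M + N ≡ J (mod 10)] column 3 (M + N ≡ J (mod 10), carry-in 0) doesn't pin M yet; pick M=9 and continue ⇒ M=9.
Step 7. [col 3: M + N ≡ J (mod 10)] column 3: given M=9, J=2, carry-in 0, and digits 1,2,5,6,7,9 already taken and all letters distinct, M+N≡J (mod 10) forces N=3, so N=3.
Step 8. [col 4: T + N ≡ K (mod 10)] in column 4 we have T+N≡K with carry-in 1; given T=6, N=3 and digits 1,2,3,5,6,7,9 already taken and all letters distinct, that pins K to 0. So K=0.
Step 9. [col 5: K + A ≡ W (mod 10)] column 5 reads K+A+carry(1)=W with K=0, W=5; with digits 0,1,2,3,5,6,7,9 already taken and all letters distinct, the only value for A is 4 ⇒ A=4.
Step 10. [col 6: Y + W ≡ N (mod 10)] column 6: given W=5, N=3, carry-in 0, and digits 0,1,2,3,4,5,6,7,9 already taken and all letters distinct, Y+W≡N (mod 10) forces Y=8. So Y=8.

Answer: A=4, H=1, J=2, K=0, M=9, N=3, P=7, T=6, W=5, Y=8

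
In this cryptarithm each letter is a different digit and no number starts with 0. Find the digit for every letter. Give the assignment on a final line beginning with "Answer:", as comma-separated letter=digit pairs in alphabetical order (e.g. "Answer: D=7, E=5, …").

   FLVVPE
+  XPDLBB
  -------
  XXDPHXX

Step 1. [col 1: E + B ≡ X (mod 10)] several values work for E in column 1 (E + B ≡ X (mod 10), carry-in 0); try E=8. So E=8.
Step 2. [col 1: E + B ≡ X (mod 10)] B=3 is one option consistent with column 1 (E + B ≡ X (mod 10), carry-in 0) — take it. So B=3.
Step 3. [col 1: E + B ≡ X (mod 10)] column 1: given E=8, B=3, carry-in 0, and digits 3,8 already taken and all letters distinct, E+B≡X (mod 10) forces X=1, so X=1.
Step 4. [col 2: P + B ≡ X (mod 10)] from column 2 (B=3, X=1, carry-in 1, digits 1,3,8 already taken and all letters distinct): P must equal 7. So P=7.
Step 5. [col 3: V + L ≡ H (mod 10)] no forcing yet in column 3 (carry-in 1); L=5 is free and consistent — try it. So L=5.
Step 6. [col 3: V + L ≡ H (mod 10)] several values work for V in column 3 (V + L ≡ H (mod 10), carry-in 1); try V=4 ⇒ V=4.
Step 7. [col 3: V + L ≡ H (mod 10)] column 3 reads V+L+carry(1)=H with V=4, L=5; with digits 1,3,4,5,7,8 already taken and all letters distinct, the only value for H is 0. So H=0.
Step 8. [col 4: V + D ≡ P (mod 10)] column 4 reads V+D+carry(1)=P with V=4, P=7; with digits 0,1,3,4,5,7,8 already taken and all letters distinct, the only value for D is 2. So D=2.
Step 9. [col 6: F + X ≡ X (mod 10)] column 6 reads F+X+carry(1)=X with X=1; with digits 0,1,2,3,4,5,7,8 already taken and all letters distinct, the only value for F is 9, so F=9.

Answer: B=3, D=2, E=8, F=9, H=0, L=5, P=7, V=4, X=1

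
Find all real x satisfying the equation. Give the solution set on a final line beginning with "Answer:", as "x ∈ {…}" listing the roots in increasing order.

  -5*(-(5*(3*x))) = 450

Step 1. [-5*(-(5*(3*x))) = 450] -5 out front; divide by -5, so div: -(5*(3*x)) = -90.
Step 2. [-(5*(3*x)) = -90] flip signs both sides, so neg: 5*(3*x) = 90.
Step 3. [5*(3*x) = 90] 5 out front; divide by 5. So div: 3*x = 18.
Step 4. [3*x = 18] LHS = 3·(…); ÷3 both sides ⇒ div: x = 6.

Answer: x ∈ {6}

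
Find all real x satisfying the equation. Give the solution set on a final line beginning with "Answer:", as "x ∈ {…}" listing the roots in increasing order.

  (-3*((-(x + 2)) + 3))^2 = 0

Step 1. [(-3*((-(x + 2)) + 3))^2 = 0] √ both sides: 0 ≥ 0 gives two branches, so sqrt: -3*((-(x + 2)) + 3) = 0.
Step 2. [-3*((-(x + 2)) + 3) = 0] -3·(inner) — divide through by -3 ⇒ div: (-(x + 2)) + 3 = 0.
Step 3. [(-(x + 2)) + 3 = 0] the outer +3 inverts by subtracting 3, so sub: -(x + 2) = -3.
Step 4. [-(x + 2) = -3] flip signs both sides, so neg: x + 2 = 3.
Step 5. [x + 2 = 3] the outer +2 inverts by subtracting 2. So sub: x = 1.

Answer: x ∈ {1}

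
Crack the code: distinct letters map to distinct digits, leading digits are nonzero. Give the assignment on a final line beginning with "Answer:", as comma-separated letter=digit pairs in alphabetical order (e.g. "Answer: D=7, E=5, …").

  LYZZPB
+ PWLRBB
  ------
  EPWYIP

Step 1. [col 1: B + B ≡ P (mod 10)] no forcing yet in column 1 (carry-in 0); P=6 is free and consistent — try it. So P=6.
Step 2. [col 1: B + B ≡ P (mod 10)] B=8 is one option consistent with column 1 (B + B ≡ P (mod 10), carry-in 0) — take it, so B=8.
Step 3. [col 2: P + B ≡ I (mod 10)] in column 2 we have P+B≡I with carry-in 1; given P=6, B=8 and digits 6,8 already taken and all letters distinct, that pins I to 5 ⇒ I=5.
Step 4. [col 3: Z + R ≡ Y (mod 10)] column 3 (Z + R ≡ Y (mod 10), carry-in 1) doesn't pin R yet; pick R=0 and continue ⇒ R=0.
Step 5. [col 3: Z + R ≡ Y (mod 10)] several values work for Y in column 3 (Z + R ≡ Y (mod 10), carry-in 1); try Y=2, so Y=2.
Step 6. [col 3: Z + R ≡ Y (mod 10)] column 3: given R=0, Y=2, carry-in 1, and digits 0,2,5,6,8 already taken and all letters distinct, Z+R≡Y (mod 10) forces Z=1. So Z=1.
Step 7. [col 4: Z + L ≡ W (mod 10)] in column 4 we have Z+L≡W with carry-in 0; given Z=1 and digits 0,1,2,5,6,8 already taken and all letters distinct, that pins W to 4, so W=4.
Step 8. [col 4: Z + L ≡ W (mod 10)] in column 4 we have Z+L≡W with carry-in 0; given Z=1, W=4 and digits 0,1,2,4,5,6,8 already taken and all letters distinct, that pins L to 3. So L=3.
Step 9. [col 6: L + P ≡ E (mod 10)] column 6 reads L+P+carry(0)=E with L=3, P=6; with digits 0,1,2,3,4,5,6,8 already taken and all letters distinct, the only value for E is 9. So E=9.

Answer: B=8, E=9, I=5, L=3, P=6, R=0, W=4, Y=2, Z=1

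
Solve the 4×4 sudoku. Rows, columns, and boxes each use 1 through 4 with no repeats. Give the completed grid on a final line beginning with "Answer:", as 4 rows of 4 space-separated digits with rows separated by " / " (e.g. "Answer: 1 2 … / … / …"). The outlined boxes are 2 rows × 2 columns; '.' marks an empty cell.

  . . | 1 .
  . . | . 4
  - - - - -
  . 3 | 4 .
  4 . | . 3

Step 1. [r1c4∈{2}] r1c4 has the single candidate 2 ⇒ r1c4=2.
Step 2. [r4c2∈{1,2}] row 4 places 1 nowhere but r4c2, so r4c2=1.
Step 3. [r2c1∈{1,2,3}] 1 has one home in row 2: r2c1. So r2c1=1.
Step 4. [r1c1∈{3}] r1c1's peers cover all but 3, so r1c1=3.
Step 5. [r2c3∈{3}] r2c3 has the single candidate 3. So r2c3=3.
Step 6. [r3c1∈{2}] nothing but 2 survives at r3c1 ⇒ r3c1=2.
Step 7. [r2c2∈{2}] r2c2 has the single candidate 2, so r2c2=2.
Step 8. [r1c2∈{4}] r1c2's peers cover all but 4, so r1c2=4.
Step 9. [r4c3∈{2}] r4c3 has the single candidate 2, so r4c3=2.
Step 10. [r3c4∈{1}] nothing but 1 survives at r3c4. So r3c4=1.

Answer: 3 4 1 2 / 1 2 3 4 / 2 3 4 1 / 4 1 2 3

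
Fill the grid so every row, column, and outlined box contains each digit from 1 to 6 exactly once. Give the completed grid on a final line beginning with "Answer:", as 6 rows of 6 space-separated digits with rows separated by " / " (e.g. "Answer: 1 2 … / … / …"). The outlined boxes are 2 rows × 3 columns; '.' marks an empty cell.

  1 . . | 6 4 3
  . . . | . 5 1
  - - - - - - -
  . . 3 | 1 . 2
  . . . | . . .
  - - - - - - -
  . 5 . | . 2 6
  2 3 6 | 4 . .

Step 1. [r4c6∈{4,5}] across col 6, 4 lands solely at r4c6. So r4c6=4.
Step 2. [r1c2∈{2}] r1c2's peers cover all but 2. So r1c2=2.
Step 3. [r3c1∈{4,5,6}] 5 has one home in row 3: r3c1, so r3c1=5.
Step 4. [r4c1∈{6}] only 6 remains possible at r4c1 ⇒ r4c1=6.
Step 5. [r2c3∈{4}] only 4 remains possible at r2c3 ⇒ r2c3=4.
Step 6. [r4c5∈{3}] only 3 remains possible at r4c5, so r4c5=3.
Step 7. [r4c3∈{1,2}] row 4 places 2 nowhere but r4c3. So r4c3=2.
Step 8. [r3c2∈{4}] r3c2 is down to just 4 ⇒ r3c2=4.
Step 9. [r3c5∈{6}] only 6 remains possible at r3c5, so r3c5=6.
Step 10. [r4c2∈{1}] nothing but 1 survives at r4c2. So r4c2=1.
Step 11. [r1c3∈{5}] nothing but 5 survives at r1c3 ⇒ r1c3=5.
Step 12. [r2c4∈{2}] r2c4's peers cover all but 2. So r2c4=2.
Step 13. [r5c1∈{4}] r5c1 has the single candidate 4, so r5c1=4.
Step 14. [r4c4∈{5}] r4c4's peers cover all but 5. So r4c4=5.
Step 15. [r6c6∈{5}] nothing but 5 survives at r6c6 ⇒ r6c6=5.
Step 16. [r2c2∈{6}] only 6 remains possible at r2c2 ⇒ r2c2=6.
Step 17. [r2c1∈{3}] r2c1 is down to just 3 ⇒ r2c1=3.
Step 18. [r6c5∈{1}] r6c5 has the single candidate 1. So r6c5=1.
Step 19. [r5c4∈{3}] r5c4's peers cover all but 3. So r5c4=3.
Step 20. [r5c3∈{1}] only 1 remains possible at r5c3, so r5c3=1.

Answer: 1 2 5 6 4 3 / 3 6 4 2 5 1 / 5 4 3 1 6 2 / 6 1 2 5 3 4 / 4 5 1 3 2 6 / 2 3 6 4 1 5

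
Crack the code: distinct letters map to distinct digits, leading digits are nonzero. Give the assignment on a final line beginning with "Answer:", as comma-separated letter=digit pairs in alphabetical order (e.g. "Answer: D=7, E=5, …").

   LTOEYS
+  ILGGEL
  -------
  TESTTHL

Step 1. [col 1: S + L ≡ L (mod 10)] column 1 reads S+L+carry(0)=L with nothing yet; with all letters distinct, none taken yet, the only value for S is 0. So S=0.
Step 2. [T] T is the leading digit of a 7-digit sum of two 6-digit numbers; the final carry is exactly 1 ⇒ T=1.
Step 3. [col 1: S + L ≡ L (mod 10)] several values work for L in column 1 (S + L ≡ L (mod 10), carry-in 0); try L=8 ⇒ L=8.
Step 4. [col 2: Y + E ≡ H (mod 10)] several values work for H in column 2 (Y + E ≡ H (mod 10), carry-in 0); try H=6, so H=6.
Step 5. [col 2: Y + E ≡ H (mod 10)] column 2 (Y + E ≡ H (mod 10), carry-in 0) doesn't pin Y yet; pick Y=2 and continue. So Y=2.
Step 6. [col 2: Y + E ≡ H (mod 10)] column 2: given Y=2, H=6, carry-in 0, and digits 0,1,2,6,8 already taken and all letters distinct, Y+E≡H (mod 10) forces E=4 ⇒ E=4.
Step 7. [col 3: E + G ≡ T (mod 10)] in column 3 we have E+G≡T with carry-in 0; given E=4, T=1 and digits 0,1,2,4,6,8 already taken and all letters distinct, that pins G to 7. So G=7.
Step 8. [col 4: O + G ≡ T (mod 10)] column 4: given G=7, T=1, carry-in 1, and digits 0,1,2,4,6,7,8 already taken and all letters distinct, O+G≡T (mod 10) forces O=3, so O=3.
Step 9. [col 6: L + I ≡ E (mod 10)] from column 6 (L=8, E=4, carry-in 1, digits 0,1,2,3,4,6,7,8 already taken and all letters distinct): I must equal 5 ⇒ I=5.

Answer: E=4, G=7, H=6, I=5, L=8, O=3, S=0, T=1, Y=2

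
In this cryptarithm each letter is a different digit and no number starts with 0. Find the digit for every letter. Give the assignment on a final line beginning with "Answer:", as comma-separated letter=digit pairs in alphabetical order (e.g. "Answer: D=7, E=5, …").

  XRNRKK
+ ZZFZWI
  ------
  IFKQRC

Step 1. [col 1: K + I ≡ C (mod 10)] no forcing yet in column 1 (carry-in 0); I=9 is free and consistent — try it ⇒ I=9.
Step 2. [col 1: K + I ≡ C (mod 10)] K=3 is one option consistent with column 1 (K + I ≡ C (mod 10), carry-in 0) — take it. So K=3.
Step 3. [col 1: K + I ≡ C (mod 10)] in column 1 we have K+I≡C with carry-in 0; given K=3, I=9 and digits 3,9 already taken and all letters distinct, that pins C to 2 ⇒ C=2.
Step 4. [col 2: K + W ≡ R (mod 10)] several values work for W in column 2 (K + W ≡ R (mod 10), carry-in 1); try W=0. So W=0.
Step 5. [col 2: K + W ≡ R (mod 10)] column 2 reads K+W+carry(1)=R with K=3, W=0; with digits 0,2,3,9 already taken and all letters distinct, the only value for R is 4, so R=4.
Step 6. [col 3: R + Z ≡ Q (mod 10)] no forcing yet in column 3 (carry-in 0); Q=5 is free and consistent — try it ⇒ Q=5.
Step 7. [col 3: R + Z ≡ Q (mod 10)] from column 3 (R=4, Q=5, carry-in 0, digits 0,2,3,4,5,9 already taken and all letters distinct): Z must equal 1. So Z=1.
Step 8. [col 4: N + F ≡ K (mod 10)] no forcing yet in column 4 (carry-in 0); F=6 is free and consistent — try it. So F=6.
Step 9. [col 4: N + F ≡ K (mod 10)] column 4: given F=6, K=3, carry-in 0, and digits 0,1,2,3,4,5,6,9 already taken and all letters distinct, N+F≡K (mod 10) forces N=7, so N=7.
Step 10. [col 6: X + Z ≡ I (mod 10)] from column 6 (Z=1, I=9, carry-in 0, digits 0,1,2,3,4,5,6,7,9 already taken and all letters distinct): X must equal 8. So X=8.

Answer: C=2, F=6, I=9, K=3, N=7, Q=5, R=4, W=0, X=8, Z=1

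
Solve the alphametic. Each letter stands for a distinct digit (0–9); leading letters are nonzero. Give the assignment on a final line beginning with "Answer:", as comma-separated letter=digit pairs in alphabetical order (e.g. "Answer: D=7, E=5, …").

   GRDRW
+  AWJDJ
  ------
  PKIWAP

Step 1. [col 1: W + J ≡ P (mod 10)] no forcing yet in column 1 (carry-in 0); J=2 is free and consistent — try it, so J=2.
Step 2. [col 1: W + J ≡ P (mod 10)] several values work for P in column 1 (W + J ≡ P (mod 10), carry-in 0); try P=1 ⇒ P=1.
Step 3. [col 1: W + J ≡ P (mod 10)] from column 1 (J=2, P=1, carry-in 0, digits 1,2 already taken and all letters distinct): W must equal 9 ⇒ W=9.
Step 4. [col 2: R + D ≡ A (mod 10)] no forcing yet in column 2 (carry-in 1); D=6 is free and consistent — try it. So D=6.
Step 5. [col 2: R + D ≡ A (mod 10)] several values work for R in column 2 (R + D ≡ A (mod 10), carry-in 1); try R=8, so R=8.
Step 6. [col 2: R + D ≡ A (mod 10)] from column 2 (R=8, D=6, carry-in 1, digits 1,2,6,8,9 already taken and all letters distinct): A must equal 5 ⇒ A=5.
Step 7. [col 4: R + W ≡ I (mod 10)] in column 4 we have R+W≡I with carry-in 0; given R=8, W=9 and digits 1,2,5,6,8,9 already taken and all letters distinct, that pins I to 7, so I=7.
Step 8. [col 5: G + A ≡ K (mod 10)] column 5 reads G+A+carry(1)=K with A=5; with digits 1,2,5,6,7,8,9 already taken and all letters distinct, the only value for G is 4. So G=4.
Step 9. [col 5: G + A ≡ K (mod 10)] column 5 reads G+A+carry(1)=K with G=4, A=5; with digits 1,2,4,5,6,7,8,9 already taken and all letters distinct, the only value for K is 0 ⇒ K=0.

Answer: A=5, D=6, G=4, I=7, J=2, K=0, P=1, R=8, W=9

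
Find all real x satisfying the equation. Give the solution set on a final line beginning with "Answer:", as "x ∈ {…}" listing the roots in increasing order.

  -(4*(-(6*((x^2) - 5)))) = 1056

Step 1. [-(4*(-(6*((x^2) - 5)))) = 1056] LHS negated; negate both sides. So neg: 4*(-(6*((x^2) - 5))) = -1056.
Step 2. [4*(-(6*((x^2) - 5))) = -1056] leading coefficient 4: divide by 4 ⇒ div: -(6*((x^2) - 5)) = -264.
Step 3. [-(6*((x^2) - 5)) = -264] LHS negated; negate both sides. So neg: 6*((x^2) - 5) = 264.
Step 4. [6*((x^2) - 5) = 264] 6·(inner) — divide through by 6 ⇒ div: (x^2) - 5 = 44.
Step 5. [(x^2) - 5 = 44] the outer -5 inverts by adding 5. So sub: x^2 = 49.
Step 6. [x^2 = 49] LHS squared, RHS 49 ≥ 0: apply √ (±). So sqrt: x = 7 or -7.

Answer: x ∈ {-7, 7}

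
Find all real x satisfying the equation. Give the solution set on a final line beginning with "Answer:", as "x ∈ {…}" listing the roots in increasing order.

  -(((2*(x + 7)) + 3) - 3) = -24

Step 1. [-(((2*(x + 7)) + 3) - 3) = -24] LHS negated; negate both sides ⇒ neg: ((2*(x + 7)) + 3) - 3 = 24.
Step 2. [((2*(x + 7)) + 3) - 3 = 24] peel the -3: add 3 from each side. So sub: (2*(x + 7)) + 3 = 27.
Step 3. [(2*(x + 7)) + 3 = 27] 3 comes off first (subtract 3), so sub: 2*(x + 7) = 24.
Step 4. [2*(x + 7) = 24] 2·(inner) — divide through by 2, so div: x + 7 = 12.
Step 5. [x + 7 = 12] subtract 7: x sits inside (… + 7), so sub: x = 5.

Answer: x ∈ {5}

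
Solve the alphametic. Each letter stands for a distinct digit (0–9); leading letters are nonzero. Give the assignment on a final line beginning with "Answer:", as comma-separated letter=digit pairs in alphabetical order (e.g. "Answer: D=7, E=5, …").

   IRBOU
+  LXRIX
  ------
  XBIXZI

Step 1. [col 1: U + X ≡ I (mod 10)] column 1 (U + X ≡ I (mod 10), carry-in 0) doesn't pin U yet; pick U=8 and continue, so U=8.
Step 2. [col 1: U + X ≡ I (mod 10)] no forcing yet in column 1 (carry-in 0); I=9 is free and consistent — try it. So I=9.
Step 3. [col 1: U + X ≡ I (mod 10)] column 1 reads U+X+carry(0)=I with U=8, I=9; with digits 8,9 already taken and all letters distinct, the only value for X is 1. So X=1.
Step 4. [col 2: O + I ≡ Z (mod 10)] no forcing yet in column 2 (carry-in 0); Z=5 is free and consistent — try it. So Z=5.
Step 5. [col 2: O + I ≡ Z (mod 10)] column 2: given I=9, Z=5, carry-in 0, and digits 1,5,8,9 already taken and all letters distinct, O+I≡Z (mod 10) forces O=6. So O=6.
Step 6. [col 3: B + R ≡ X (mod 10)] column 3 (B + R ≡ X (mod 10), carry-in 1) doesn't pin R yet; pick R=7 and continue ⇒ R=7.
Step 7. [col 3: B + R ≡ X (mod 10)] column 3 reads B+R+carry(1)=X with R=7, X=1; with digits 1,5,6,7,8,9 already taken and all letters distinct, the only value for B is 3, so B=3.
Step 8. [col 5: I + L ≡ B (mod 10)] column 5 reads I+L+carry(0)=B with I=9, B=3; with digits 1,3,5,6,7,8,9 already taken and all letters distinct, the only value for L is 4 ⇒ L=4.

Answer: B=3, I=9, L=4, O=6, R=7, U=8, X=1, Z=5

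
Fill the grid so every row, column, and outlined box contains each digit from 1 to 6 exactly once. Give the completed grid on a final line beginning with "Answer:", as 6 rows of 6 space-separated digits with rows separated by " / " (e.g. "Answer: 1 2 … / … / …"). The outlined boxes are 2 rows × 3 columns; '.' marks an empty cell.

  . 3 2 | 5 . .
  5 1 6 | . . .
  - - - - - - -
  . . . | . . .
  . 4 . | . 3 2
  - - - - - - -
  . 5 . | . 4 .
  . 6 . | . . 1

Step 1. [r3c6∈{4,5,6}] across col 6, 5 lands solely at r3c6 ⇒ r3c6=5.
Step 2. [r3c4∈{1,4,6}] row 3 places 4 nowhere but r3c4, so r3c4=4.
Step 3. [r4c4∈{1,6}] r4c4 is the only open cell in col 4 admitting 1 ⇒ r4c4=1.
Step 4. [r5c4∈{2,3,6}] r5c4 is the only open cell in col 4 admitting 6, so r5c4=6.
Step 5. [r5c1∈{1,2,3}] 2 has one home in row 5: r5c1, so r5c1=2.
Step 6. [r3c1∈{1,3,6}] in col 1, 1 fits only at r3c1. So r3c1=1.
Step 7. [r6c1∈{3,4}] 3 has one home in col 1: r6c1. So r6c1=3.
Step 8. [r6c4∈{2}] r6c4 has the single candidate 2, so r6c4=2.
Step 9. [r1c6∈{4,6}] in col 6, 6 fits only at r1c6. So r1c6=6.
Step 10. [r2c6∈{3,4}] in row 2, 4 fits only at r2c6, so r2c6=4.
Step 11. [r6c5∈{5}] r6c5's peers cover all but 5 ⇒ r6c5=5.
Step 12. [r4c3∈{5}] r4c3 has the single candidate 5 ⇒ r4c3=5.
Step 13. [r5c6∈{3}] r5c6 has the single candidate 3 ⇒ r5c6=3.
Step 14. [r1c5∈{1}] only 1 remains possible at r1c5 ⇒ r1c5=1.
Step 15. [r2c5∈{2}] nothing but 2 survives at r2c5, so r2c5=2.
Step 16. [r6c3∈{4}] r6c3 has the single candidate 4. So r6c3=4.
Step 17. [r2c4∈{3}] r2c4 is down to just 3. So r2c4=3.
Step 18. [r3c3∈{3}] r3c3 has the single candidate 3, so r3c3=3.
Step 19. [r3c2∈{2}] only 2 remains possible at r3c2 ⇒ r3c2=2.
Step 20. [r5c3∈{1}] r5c3 is down to just 1, so r5c3=1.
Step 21. [r4c1∈{6}] only 6 remains possible at r4c1 ⇒ r4c1=6.
Step 22. [r3c5∈{6}] nothing but 6 survives at r3c5. So r3c5=6.
Step 23. [r1c1∈{4}] nothing but 4 survives at r1c1. So r1c1=4.

Answer: 4 3 2 5 1 6 / 5 1 6 3 2 4 / 1 2 3 4 6 5 / 6 4 5 1 3 2 / 2 5 1 6 4 3 / 3 6 4 2 5 1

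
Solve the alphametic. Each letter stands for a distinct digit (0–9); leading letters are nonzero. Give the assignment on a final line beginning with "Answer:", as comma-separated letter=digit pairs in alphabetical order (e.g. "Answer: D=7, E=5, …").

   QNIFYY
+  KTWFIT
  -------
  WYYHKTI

Step 1. [col 1: Y + T ≡ I (mod 10)] I=7 is one option consistent with column 1 (Y + T ≡ I (mod 10), carry-in 0) — take it ⇒ I=7.
Step 2. [col 1: Y + T ≡ I (mod 10)] Y=5 is one option consistent with column 1 (Y + T ≡ I (mod 10), carry-in 0) — take it, so Y=5.
Step 3. [col 1: Y + T ≡ I (mod 10)] column 1: given Y=5, I=7, carry-in 0, and digits 5,7 already taken and all letters distinct, Y+T≡I (mod 10) forces T=2 ⇒ T=2.
Step 4. [col 3: F + F ≡ K (mod 10)] column 3 (F + F ≡ K (mod 10), carry-in 1) doesn't pin K yet; pick K=9 and continue ⇒ K=9.
Step 5. [W] the sum has 7 digits but both addends have 6; that extra leading digit W is the final carry, namely 1. So W=1.
Step 6. [col 3: F + F ≡ K (mod 10)] from column 3 (K=9, carry-in 1, digits 1,2,5,7,9 already taken and all letters distinct): F must equal 4, so F=4.
Step 7. [col 4: I + W ≡ H (mod 10)] from column 4 (I=7, W=1, carry-in 0, digits 1,2,4,5,7,9 already taken and all letters distinct): H must equal 8 ⇒ H=8.
Step 8. [col 5: N + T ≡ Y (mod 10)] column 5: given T=2, Y=5, carry-in 0, and digits 1,2,4,5,7,8,9 already taken and all letters distinct, N+T≡Y (mod 10) forces N=3 ⇒ N=3.
Step 9. [col 6: Q + K ≡ Y (mod 10)] column 6 reads Q+K+carry(0)=Y with K=9, Y=5; with digits 1,2,3,4,5,7,8,9 already taken and all letters distinct, the only value for Q is 6. So Q=6.

Answer: F=4, H=8, I=7, K=9, N=3, Q=6, T=2, W=1, Y=5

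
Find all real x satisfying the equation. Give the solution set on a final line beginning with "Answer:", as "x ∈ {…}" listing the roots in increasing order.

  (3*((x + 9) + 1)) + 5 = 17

Step 1. [(3*((x + 9) + 1)) + 5 = 17] the outer +5 inverts by subtracting 5, so sub: 3*((x + 9) + 1) = 12.
Step 2. [3*((x + 9) + 1) = 12] 3 out front; divide by 3. So div: (x + 9) + 1 = 4.
Step 3. [(x + 9) + 1 = 4] +1 is outermost — subtract 1 both sides, so sub: x + 9 = 3.
Step 4. [x + 9 = 3] +9 is outermost — subtract 9 both sides. So sub: x = -6.

Answer: x ∈ {-6}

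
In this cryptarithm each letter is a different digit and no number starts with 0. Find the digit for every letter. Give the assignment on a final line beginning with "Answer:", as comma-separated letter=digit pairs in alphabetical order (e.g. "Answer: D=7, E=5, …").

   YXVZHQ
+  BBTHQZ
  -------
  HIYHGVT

Step 1. [col 1: Q + Z ≡ T (mod 10)] several values work for T in column 1 (Q + Z ≡ T (mod 10), carry-in 0); try T=6 ⇒ T=6.
Step 2. [col 1: Q + Z ≡ T (mod 10)] several values work for Q in column 1 (Q + Z ≡ T (mod 10), carry-in 0); try Q=4, so Q=4.
Step 3. [H] the sum has 7 digits but both addends have 6; that extra leading digit H is the final carry, namely 1 ⇒ H=1.
Step 4. [col 1: Q + Z ≡ T (mod 10)] column 1: given Q=4, T=6, carry-in 0, and digits 1,4,6 already taken and all letters distinct, Q+Z≡T (mod 10) forces Z=2. So Z=2.
Step 5. [col 2: H + Q ≡ V (mod 10)] column 2: given H=1, Q=4, carry-in 0, and digits 1,2,4,6 already taken and all letters distinct, H+Q≡V (mod 10) forces V=5. So V=5.
Step 6. [col 3: Z + H ≡ G (mod 10)] in column 3 we have Z+H≡G with carry-in 0; given Z=2, H=1 and digits 1,2,4,5,6 already taken and all letters distinct, that pins G to 3. So G=3.
Step 7. [col 5: X + B ≡ Y (mod 10)] B=8 is one option consistent with column 5 (X + B ≡ Y (mod 10), carry-in 1) — take it. So B=8.
Step 8. [col 5: X + B ≡ Y (mod 10)] column 5: given B=8, carry-in 1, and digits 1,2,3,4,5,6,8 already taken and all letters distinct, X+B≡Y (mod 10) forces Y=9 ⇒ Y=9.
Step 9. [col 5: X + B ≡ Y (mod 10)] in column 5 we have X+B≡Y with carry-in 1; given B=8, Y=9 and digits 1,2,3,4,5,6,8,9 already taken and all letters distinct, that pins X to 0, so X=0.
Step 10. [col 6: Y + B ≡ I (mod 10)] from column 6 (Y=9, B=8, carry-in 0, digits 0,1,2,3,4,5,6,8,9 already taken and all letters distinct): I must equal 7. So I=7.

Answer: B=8, G=3, H=1, I=7, Q=4, T=6, V=5, X=0, Y=9, Z=2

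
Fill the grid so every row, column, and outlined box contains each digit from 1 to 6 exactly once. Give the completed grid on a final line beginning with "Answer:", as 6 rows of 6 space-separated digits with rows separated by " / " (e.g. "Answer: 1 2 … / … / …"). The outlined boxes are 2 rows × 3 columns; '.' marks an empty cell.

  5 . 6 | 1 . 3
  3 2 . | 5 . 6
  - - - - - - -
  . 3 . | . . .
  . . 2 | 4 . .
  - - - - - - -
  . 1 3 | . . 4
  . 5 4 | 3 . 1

Step 1. [r5c5∈{2,5,6}] in row 5, 5 fits only at r5c5, so r5c5=5.
Step 2. [r3c6∈{2,5}] across col 6, 2 lands solely at r3c6 ⇒ r3c6=2.
Step 3. [r3c4∈{6}] r3c4 is down to just 6 ⇒ r3c4=6.
Step 4. [r3c5∈{1}] only 1 remains possible at r3c5. So r3c5=1.
Step 5. [r5c1∈{2,6}] in row 5, 6 fits only at r5c1, so r5c1=6.
Step 6. [r1c5∈{2,4}] r1c5 is the only open cell in row 1 admitting 2, so r1c5=2.
Step 7. [r1c2∈{4}] r1c2 is down to just 4 ⇒ r1c2=4.
Step 8. [r4c6∈{5}] nothing but 5 survives at r4c6. So r4c6=5.
Step 9. [r4c2∈{6}] r4c2 is down to just 6. So r4c2=6.
Step 10. [r5c4∈{2}] nothing but 2 survives at r5c4. So r5c4=2.
Step 11. [r6c5∈{6}] only 6 remains possible at r6c5. So r6c5=6.
Step 12. [r3c3∈{5}] only 5 remains possible at r3c3. So r3c3=5.
Step 13. [r4c5∈{3}] r4c5 is down to just 3. So r4c5=3.
Step 14. [r6c1∈{2}] r6c1 has the single candidate 2. So r6c1=2.
Step 15. [r2c5∈{4}] r2c5's peers cover all but 4, so r2c5=4.
Step 16. [r3c1∈{4}] only 4 remains possible at r3c1, so r3c1=4.
Step 17. [r4c1∈{1}] r4c1 has the single candidate 1. So r4c1=1.
Step 18. [r2c3∈{1}] nothing but 1 survives at r2c3 ⇒ r2c3=1.

Answer: 5 4 6 1 2 3 / 3 2 1 5 4 6 / 4 3 5 6 1 2 / 1 6 2 4 3 5 / 6 1 3 2 5 4 / 2 5 4 3 6 1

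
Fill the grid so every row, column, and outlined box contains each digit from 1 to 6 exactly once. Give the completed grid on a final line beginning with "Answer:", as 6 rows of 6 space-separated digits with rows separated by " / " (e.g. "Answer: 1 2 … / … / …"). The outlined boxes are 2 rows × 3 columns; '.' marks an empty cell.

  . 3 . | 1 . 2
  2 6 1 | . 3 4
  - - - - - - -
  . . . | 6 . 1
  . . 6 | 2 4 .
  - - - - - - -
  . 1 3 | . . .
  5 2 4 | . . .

Step 1. [r3c5∈{5}] r3c5 is down to just 5, so r3c5=5.
Step 2. [r4c6∈{3}] r4c6's peers cover all but 3. So r4c6=3.
Step 3. [r6c6∈{6}] r6c6 has the single candidate 6 ⇒ r6c6=6.
Step 4. [r1c1∈{4}] nothing but 4 survives at r1c1 ⇒ r1c1=4.
Step 5. [r5c6∈{5}] r5c6 has the single candidate 5, so r5c6=5.
Step 6. [r6c5∈{1}] r6c5 has the single candidate 1. So r6c5=1.
Step 7. [r1c5∈{6}] r1c5's peers cover all but 6. So r1c5=6.
Step 8. [r1c3∈{5}] nothing but 5 survives at r1c3, so r1c3=5.
Step 9. [r5c5∈{2}] r5c5 is down to just 2 ⇒ r5c5=2.
Step 10. [r3c1∈{3}] nothing but 3 survives at r3c1. So r3c1=3.
Step 11. [r6c4∈{3}] only 3 remains possible at r6c4. So r6c4=3.
Step 12. [r4c1∈{1}] only 1 remains possible at r4c1 ⇒ r4c1=1.
Step 13. [r3c3∈{2}] nothing but 2 survives at r3c3, so r3c3=2.
Step 14. [r5c1∈{6}] only 6 remains possible at r5c1. So r5c1=6.
Step 15. [r5c4∈{4}] r5c4 has the single candidate 4 ⇒ r5c4=4.
Step 16. [r3c2∈{4}] r3c2 has the single candidate 4. So r3c2=4.
Step 17. [r2c4∈{5}] nothing but 5 survives at r2c4, so r2c4=5.
Step 18. [r4c2∈{5}] nothing but 5 survives at r4c2. So r4c2=5.

Answer: 4 3 5 1 6 2 / 2 6 1 5 3 4 / 3 4 2 6 5 1 / 1 5 6 2 4 3 / 6 1 3 4 2 5 / 5 2 4 3 1 6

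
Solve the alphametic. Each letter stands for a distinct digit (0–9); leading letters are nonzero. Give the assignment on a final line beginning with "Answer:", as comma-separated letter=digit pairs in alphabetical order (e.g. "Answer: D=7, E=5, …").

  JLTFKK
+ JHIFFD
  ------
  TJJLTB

Step 1. [col 1: K + D ≡ B (mod 10)] column 1 (K + D ≡ B (mod 10), carry-in 0) doesn't pin K yet; pick K=5 and continue ⇒ K=5.
Step 2. [col 1: K + D ≡ B (mod 10)] several values work for D in column 1 (K + D ≡ B (mod 10), carry-in 0); try D=4. So D=4.
Step 3. [col 1: K + D ≡ B (mod 10)] in column 1 we have K+D≡B with carry-in 0; given K=5, D=4 and digits 4,5 already taken and all letters distinct, that pins B to 9, so B=9.
Step 4. [col 2: K + F ≡ T (mod 10)] no forcing yet in column 2 (carry-in 0); T=6 is free and consistent — try it. So T=6.
Step 5. [col 2: K + F ≡ T (mod 10)] in column 2 we have K+F≡T with carry-in 0; given K=5, T=6 and digits 4,5,6,9 already taken and all letters distinct, that pins F to 1 ⇒ F=1.
Step 6. [col 3: F + F ≡ L (mod 10)] column 3: given F=1, carry-in 0, and digits 1,4,5,6,9 already taken and all letters distinct, F+F≡L (mod 10) forces L=2. So L=2.
Step 7. [col 4: T + I ≡ J (mod 10)] column 4: given T=6, carry-in 0, and digits 1,2,4,5,6,9 already taken and all letters distinct, T+I≡J (mod 10) forces I=7 ⇒ I=7.
Step 8. [col 4: T + I ≡ J (mod 10)] column 4 reads T+I+carry(0)=J with T=6, I=7; with digits 1,2,4,5,6,7,9 already taken and all letters distinct, the only value for J is 3. So J=3.
Step 9. [col 5: L + H ≡ J (mod 10)] column 5: given L=2, J=3, carry-in 1, and digits 1,2,3,4,5,6,7,9 already taken and all letters distinct, L+H≡J (mod 10) forces H=0 ⇒ H=0.

Answer: B=9, D=4, F=1, H=0, I=7, J=3, K=5, L=2, T=6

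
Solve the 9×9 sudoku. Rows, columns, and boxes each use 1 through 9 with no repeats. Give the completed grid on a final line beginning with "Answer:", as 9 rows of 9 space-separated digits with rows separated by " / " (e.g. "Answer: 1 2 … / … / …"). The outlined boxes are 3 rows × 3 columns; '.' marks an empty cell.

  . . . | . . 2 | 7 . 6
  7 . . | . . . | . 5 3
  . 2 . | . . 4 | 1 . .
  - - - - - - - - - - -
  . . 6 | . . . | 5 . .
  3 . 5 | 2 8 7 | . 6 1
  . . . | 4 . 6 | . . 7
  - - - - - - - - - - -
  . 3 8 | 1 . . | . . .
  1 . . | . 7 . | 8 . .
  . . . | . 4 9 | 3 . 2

Step 1. [r7c6∈{5}] r7c6's peers cover all but 5 ⇒ r7c6=5.
Step 2. [r3c4∈{3,5,6,7,8,9}] across row 3, 7 lands solely at r3c4 ⇒ r3c4=7.
Step 3. [r1c4∈{3,5,8,9}] col 4 places 5 nowhere but r1c4 ⇒ r1c4=5.
Step 4. [r4c2∈{1,4,7,8,9}] row 4 places 7 nowhere but r4c2, so r4c2=7.
Step 5. [r3c1∈{5,6,8,9}] row 3 places 5 nowhere but r3c1. So r3c1=5.
Step 6. [r2c2∈{1,4,6,8,9}] in box 1, 6 fits only at r2c2 ⇒ r2c2=6.
Step 7. [r8c3∈{2,4,9}] across row 8, 2 lands solely at r8c3 ⇒ r8c3=2.
Step 8. [r7c7∈{4,6,9}] in col 7, 6 fits only at r7c7, so r7c7=6.
Step 9. [r8c9∈{4,5,9}] r8c9 is the only open cell in col 9 admitting 5, so r8c9=5.
Step 10. [r7c8∈{4,7,9}] across row 7, 7 lands solely at r7c8. So r7c8=7.
Step 11. [r2c7∈{2,4,9}] 2 has one home in row 2: r2c7. So r2c7=2.
Step 12. [r6c7∈{9}] only 9 remains possible at r6c7 ⇒ r6c7=9.
Step 13. [r1c8∈{4,8,9}] box 3 places 4 nowhere but r1c8, so r1c8=4.
Step 14. [r6c3∈{1}] r6c3 is down to just 1, so r6c3=1.
Step 15. [r6c2∈{8}] r6c2's peers cover all but 8, so r6c2=8.
Step 16. [r5c2∈{4,9}] row 5 places 9 nowhere but r5c2 ⇒ r5c2=9.
Step 17. [r7c1∈{4,9}] in box 7, 9 fits only at r7c1. So r7c1=9.
Step 18. [r3c9∈{8,9}] r3c9 is the only open cell in col 9 admitting 9 ⇒ r3c9=9.
Step 19. [r4c9∈{4,8}] across col 9, 8 lands solely at r4c9 ⇒ r4c9=8.
Step 20. [r9c4∈{6,8}] row 9 places 8 nowhere but r9c4, so r9c4=8.
Step 21. [r2c4∈{9}] r2c4's peers cover all but 9, so r2c4=9.
Step 22. [r4c4∈{3}] r4c4 is down to just 3, so r4c4=3.
Step 23. [r2c5∈{1}] r2c5 is down to just 1 ⇒ r2c5=1.
Step 24. [r6c1∈{2}] only 2 remains possible at r6c1, so r6c1=2.
Step 25. [r3c3∈{3}] nothing but 3 survives at r3c3 ⇒ r3c3=3.
Step 26. [r9c1∈{6}] only 6 remains possible at r9c1 ⇒ r9c1=6.
Step 27. [r4c8∈{2}] r4c8's peers cover all but 2, so r4c8=2.
Step 28. [r8c6∈{3}] nothing but 3 survives at r8c6. So r8c6=3.
Step 29. [r6c5∈{5}] r6c5 has the single candidate 5. So r6c5=5.
Step 30. [r9c3∈{7}] r9c3 is down to just 7, so r9c3=7.
Step 31. [r9c8∈{1}] r9c8's peers cover all but 1. So r9c8=1.
Step 32. [r4c1∈{4}] only 4 remains possible at r4c1. So r4c1=4.
Step 33. [r2c6∈{8}] r2c6 has the single candidate 8. So r2c6=8.
Step 34. [r1c2∈{1}] r1c2 has the single candidate 1, so r1c2=1.
Step 35. [r3c5∈{6}] r3c5's peers cover all but 6. So r3c5=6.
Step 36. [r5c7∈{4}] nothing but 4 survives at r5c7 ⇒ r5c7=4.
Step 37. [r8c4∈{6}] r8c4's peers cover all but 6. So r8c4=6.
Step 38. [r1c3∈{9}] r1c3's peers cover all but 9. So r1c3=9.
Step 39. [r6c8∈{3}] r6c8's peers cover all but 3, so r6c8=3.
Step 40. [r1c5∈{3}] nothing but 3 survives at r1c5. So r1c5=3.
Step 41. [r1c1∈{8}] nothing but 8 survives at r1c1. So r1c1=8.
Step 42. [r7c5∈{2}] nothing but 2 survives at r7c5. So r7c5=2.
Step 43. [r3c8∈{8}] r3c8 has the single candidate 8 ⇒ r3c8=8.
Step 44. [r8c8∈{9}] only 9 remains possible at r8c8, so r8c8=9.
Step 45. [r8c2∈{4}] r8c2 has the single candidate 4, so r8c2=4.
Step 46. [r4c6∈{1}] r4c6 is down to just 1 ⇒ r4c6=1.
Step 47. [r4c5∈{9}] r4c5's peers cover all but 9 ⇒ r4c5=9.
Step 48. [r9c2∈{5}] r9c2 is down to just 5. So r9c2=5.
Step 49. [r7c9∈{4}] r7c9's peers cover all but 4. So r7c9=4.
Step 50. [r2c3∈{4}] r2c3's peers cover all but 4 ⇒ r2c3=4.

Answer: 8 1 9 5 3 2 7 4 6 / 7 6 4 9 1 8 2 5 3 / 5 2 3 7 6 4 1 8 9 / 4 7 6 3 9 1 5 2 8 / 3 9 5 2 8 7 4 6 1 / 2 8 1 4 5 6 9 3 7 / 9 3 8 1 2 5 6 7 4 / 1 4 2 6 7 3 8 9 5 / 6 5 7 8 4 9 3 1 2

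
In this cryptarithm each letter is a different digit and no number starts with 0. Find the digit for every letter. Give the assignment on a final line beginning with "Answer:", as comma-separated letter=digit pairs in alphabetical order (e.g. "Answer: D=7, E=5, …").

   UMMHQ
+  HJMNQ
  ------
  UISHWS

Step 1. [col 1: Q + Q ≡ S (mod 10)] column 1 (Q + Q ≡ S (mod 10), carry-in 0) doesn't pin S yet; pick S=6 and continue ⇒ S=6.
Step 2. [U] adding two 5-digit numbers gives at most 5+1 digits, and here it does — U is that final carry and must be 1. So U=1.
Step 3. [col 1: Q + Q ≡ S (mod 10)] column 1 (Q + Q ≡ S (mod 10), carry-in 0) doesn't pin Q yet; pick Q=3 and continue ⇒ Q=3.
Step 4. [col 2: H + N ≡ W (mod 10)] several values work for W in column 2 (H + N ≡ W (mod 10), carry-in 0); try W=7 ⇒ W=7.
Step 5. [col 2: H + N ≡ W (mod 10)] column 2 (H + N ≡ W (mod 10), carry-in 0) doesn't pin N yet; pick N=8 and continue, so N=8.
Step 6. [col 2: H + N ≡ W (mod 10)] from column 2 (N=8, W=7, carry-in 0, digits 1,3,6,7,8 already taken and all letters distinct): H must equal 9. So H=9.
Step 7. [col 3: M + M ≡ H (mod 10)] in column 3 we have M+M≡H with carry-in 1; given H=9 and digits 1,3,6,7,8,9 already taken and all letters distinct, that pins M to 4. So M=4.
Step 8. [col 4: M + J ≡ S (mod 10)] column 4: given M=4, S=6, carry-in 0, and digits 1,3,4,6,7,8,9 already taken and all letters distinct, M+J≡S (mod 10) forces J=2 ⇒ J=2.
Step 9. [col 5: U + H ≡ I (mod 10)] column 5 reads U+H+carry(0)=I with U=1, H=9; with digits 1,2,3,4,6,7,8,9 already taken and all letters distinct, the only value for I is 0, so I=0.

Answer: H=9, I=0, J=2, M=4, N=8, Q=3, S=6, U=1, W=7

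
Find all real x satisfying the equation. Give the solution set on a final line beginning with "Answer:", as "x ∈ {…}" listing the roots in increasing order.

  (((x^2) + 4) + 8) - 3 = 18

Step 1. [(((x^2) + 4) + 8) - 3 = 18] peel the -3: add 3 from each side, so sub: ((x^2) + 4) + 8 = 21.
Step 2. [((x^2) + 4) + 8 = 21] the outer +8 inverts by subtracting 8. So sub: (x^2) + 4 = 13.
Step 3. [(x^2) + 4 = 13] the outer +4 inverts by subtracting 4 ⇒ sub: x^2 = 9.
Step 4. [x^2 = 9] LHS squared, RHS 9 ≥ 0: apply √ (±). So sqrt: x = 3 or -3.

Answer: x ∈ {-3, 3}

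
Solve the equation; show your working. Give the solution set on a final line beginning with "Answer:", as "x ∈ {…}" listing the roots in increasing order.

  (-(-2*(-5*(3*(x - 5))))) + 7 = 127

Step 1. [(-(-2*(-5*(3*(x - 5))))) + 7 = 127] +7 is outermost — subtract 7 both sides, so sub: -(-2*(-5*(3*(x - 5)))) = 120.
Step 2. [-(-2*(-5*(3*(x - 5)))) = 120] leading − — multiply by −1, so neg: -2*(-5*(3*(x - 5))) = -120.
Step 3. [-2*(-5*(3*(x - 5))) = -120] -2·(inner) — divide through by -2. So div: -5*(3*(x - 5)) = 60.
Step 4. [-5*(3*(x - 5)) = 60] divide by the outer -5. So div: 3*(x - 5) = -12.
Step 5. [3*(x - 5) = -12] 3 out front; divide by 3. So div: x - 5 = -4.
Step 6. [x - 5 = -4] peel the -5: add 5 from each side ⇒ sub: x = 1.

Answer: x ∈ {1}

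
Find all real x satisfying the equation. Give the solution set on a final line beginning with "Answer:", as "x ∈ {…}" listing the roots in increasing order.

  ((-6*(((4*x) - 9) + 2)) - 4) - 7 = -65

Step 1. [((-6*(((4*x) - 9) + 2)) - 4) - 7 = -65] peel the -7: add 7 from each side, so sub: (-6*(((4*x) - 9) + 2)) - 4 = -58.
Step 2. [(-6*(((4*x) - 9) + 2)) - 4 = -58] add 4: x sits inside (… - 4) ⇒ sub: -6*(((4*x) - 9) + 2) = -54.
Step 3. [-6*(((4*x) - 9) + 2) = -54] -6 out front; divide by -6 ⇒ div: ((4*x) - 9) + 2 = 9.
Step 4. [((4*x) - 9) + 2 = 9] +2 is outermost — subtract 2 both sides, so sub: (4*x) - 9 = 7.
Step 5. [(4*x) - 9 = 7] peel the -9: add 9 from each side, so sub: 4*x = 16.
Step 6. [4*x = 16] LHS = 4·(…); ÷4 both sides, so div: x = 4.

Answer: x ∈ {4}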